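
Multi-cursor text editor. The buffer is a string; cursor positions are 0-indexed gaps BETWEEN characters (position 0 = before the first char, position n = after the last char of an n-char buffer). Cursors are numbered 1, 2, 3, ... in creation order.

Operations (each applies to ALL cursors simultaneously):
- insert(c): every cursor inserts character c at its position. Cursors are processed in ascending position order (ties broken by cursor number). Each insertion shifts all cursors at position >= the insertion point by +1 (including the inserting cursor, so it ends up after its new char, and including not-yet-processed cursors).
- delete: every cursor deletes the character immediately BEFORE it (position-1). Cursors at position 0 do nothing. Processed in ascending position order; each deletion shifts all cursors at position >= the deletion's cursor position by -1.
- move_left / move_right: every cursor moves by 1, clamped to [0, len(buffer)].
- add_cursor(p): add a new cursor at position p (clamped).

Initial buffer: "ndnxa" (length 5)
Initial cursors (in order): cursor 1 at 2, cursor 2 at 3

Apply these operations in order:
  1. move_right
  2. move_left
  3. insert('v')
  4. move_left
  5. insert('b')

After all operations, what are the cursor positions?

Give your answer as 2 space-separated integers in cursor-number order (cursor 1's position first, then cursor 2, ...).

After op 1 (move_right): buffer="ndnxa" (len 5), cursors c1@3 c2@4, authorship .....
After op 2 (move_left): buffer="ndnxa" (len 5), cursors c1@2 c2@3, authorship .....
After op 3 (insert('v')): buffer="ndvnvxa" (len 7), cursors c1@3 c2@5, authorship ..1.2..
After op 4 (move_left): buffer="ndvnvxa" (len 7), cursors c1@2 c2@4, authorship ..1.2..
After op 5 (insert('b')): buffer="ndbvnbvxa" (len 9), cursors c1@3 c2@6, authorship ..11.22..

Answer: 3 6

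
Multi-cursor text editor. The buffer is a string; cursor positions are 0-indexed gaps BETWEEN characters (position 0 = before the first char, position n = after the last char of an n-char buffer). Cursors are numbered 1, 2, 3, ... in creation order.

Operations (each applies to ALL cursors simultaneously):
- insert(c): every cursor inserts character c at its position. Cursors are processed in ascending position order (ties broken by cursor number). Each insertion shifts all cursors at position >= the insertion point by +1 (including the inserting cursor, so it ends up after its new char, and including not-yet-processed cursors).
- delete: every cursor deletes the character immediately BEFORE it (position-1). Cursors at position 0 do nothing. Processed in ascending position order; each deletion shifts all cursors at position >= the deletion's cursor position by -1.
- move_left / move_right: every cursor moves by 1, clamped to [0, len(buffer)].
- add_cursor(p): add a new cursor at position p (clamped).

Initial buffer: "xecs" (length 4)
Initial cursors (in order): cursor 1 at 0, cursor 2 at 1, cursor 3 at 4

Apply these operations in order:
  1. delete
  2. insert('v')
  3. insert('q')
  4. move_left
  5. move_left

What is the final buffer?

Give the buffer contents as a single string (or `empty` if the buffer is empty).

After op 1 (delete): buffer="ec" (len 2), cursors c1@0 c2@0 c3@2, authorship ..
After op 2 (insert('v')): buffer="vvecv" (len 5), cursors c1@2 c2@2 c3@5, authorship 12..3
After op 3 (insert('q')): buffer="vvqqecvq" (len 8), cursors c1@4 c2@4 c3@8, authorship 1212..33
After op 4 (move_left): buffer="vvqqecvq" (len 8), cursors c1@3 c2@3 c3@7, authorship 1212..33
After op 5 (move_left): buffer="vvqqecvq" (len 8), cursors c1@2 c2@2 c3@6, authorship 1212..33

Answer: vvqqecvq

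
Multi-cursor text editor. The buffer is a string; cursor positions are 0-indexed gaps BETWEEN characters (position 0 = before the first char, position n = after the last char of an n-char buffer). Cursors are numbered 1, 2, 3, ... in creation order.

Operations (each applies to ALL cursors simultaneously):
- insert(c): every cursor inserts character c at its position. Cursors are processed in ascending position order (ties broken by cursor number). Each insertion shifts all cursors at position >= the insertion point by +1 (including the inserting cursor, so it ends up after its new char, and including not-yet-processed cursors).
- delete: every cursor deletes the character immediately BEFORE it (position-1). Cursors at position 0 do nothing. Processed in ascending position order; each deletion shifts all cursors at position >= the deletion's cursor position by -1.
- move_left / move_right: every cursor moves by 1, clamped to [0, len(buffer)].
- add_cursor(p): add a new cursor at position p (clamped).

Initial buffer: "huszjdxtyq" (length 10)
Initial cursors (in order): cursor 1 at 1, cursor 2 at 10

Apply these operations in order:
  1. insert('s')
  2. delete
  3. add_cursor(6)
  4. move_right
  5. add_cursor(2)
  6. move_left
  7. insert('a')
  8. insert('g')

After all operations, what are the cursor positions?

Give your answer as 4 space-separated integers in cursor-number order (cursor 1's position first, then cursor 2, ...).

After op 1 (insert('s')): buffer="hsuszjdxtyqs" (len 12), cursors c1@2 c2@12, authorship .1.........2
After op 2 (delete): buffer="huszjdxtyq" (len 10), cursors c1@1 c2@10, authorship ..........
After op 3 (add_cursor(6)): buffer="huszjdxtyq" (len 10), cursors c1@1 c3@6 c2@10, authorship ..........
After op 4 (move_right): buffer="huszjdxtyq" (len 10), cursors c1@2 c3@7 c2@10, authorship ..........
After op 5 (add_cursor(2)): buffer="huszjdxtyq" (len 10), cursors c1@2 c4@2 c3@7 c2@10, authorship ..........
After op 6 (move_left): buffer="huszjdxtyq" (len 10), cursors c1@1 c4@1 c3@6 c2@9, authorship ..........
After op 7 (insert('a')): buffer="haauszjdaxtyaq" (len 14), cursors c1@3 c4@3 c3@9 c2@13, authorship .14.....3...2.
After op 8 (insert('g')): buffer="haagguszjdagxtyagq" (len 18), cursors c1@5 c4@5 c3@12 c2@17, authorship .1414.....33...22.

Answer: 5 17 12 5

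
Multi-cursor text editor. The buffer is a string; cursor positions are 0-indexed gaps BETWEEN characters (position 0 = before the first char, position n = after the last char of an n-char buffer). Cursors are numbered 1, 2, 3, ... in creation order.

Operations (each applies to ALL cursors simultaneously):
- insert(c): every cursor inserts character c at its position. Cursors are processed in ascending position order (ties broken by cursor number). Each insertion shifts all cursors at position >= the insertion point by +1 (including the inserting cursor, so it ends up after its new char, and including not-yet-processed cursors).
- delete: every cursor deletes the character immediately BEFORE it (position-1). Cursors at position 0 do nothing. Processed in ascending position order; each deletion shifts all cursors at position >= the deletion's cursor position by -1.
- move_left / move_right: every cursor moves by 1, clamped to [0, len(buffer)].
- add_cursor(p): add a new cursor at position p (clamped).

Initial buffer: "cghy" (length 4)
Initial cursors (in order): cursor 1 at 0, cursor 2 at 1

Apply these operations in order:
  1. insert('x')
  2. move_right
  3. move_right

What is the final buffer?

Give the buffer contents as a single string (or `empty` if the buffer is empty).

Answer: xcxghy

Derivation:
After op 1 (insert('x')): buffer="xcxghy" (len 6), cursors c1@1 c2@3, authorship 1.2...
After op 2 (move_right): buffer="xcxghy" (len 6), cursors c1@2 c2@4, authorship 1.2...
After op 3 (move_right): buffer="xcxghy" (len 6), cursors c1@3 c2@5, authorship 1.2...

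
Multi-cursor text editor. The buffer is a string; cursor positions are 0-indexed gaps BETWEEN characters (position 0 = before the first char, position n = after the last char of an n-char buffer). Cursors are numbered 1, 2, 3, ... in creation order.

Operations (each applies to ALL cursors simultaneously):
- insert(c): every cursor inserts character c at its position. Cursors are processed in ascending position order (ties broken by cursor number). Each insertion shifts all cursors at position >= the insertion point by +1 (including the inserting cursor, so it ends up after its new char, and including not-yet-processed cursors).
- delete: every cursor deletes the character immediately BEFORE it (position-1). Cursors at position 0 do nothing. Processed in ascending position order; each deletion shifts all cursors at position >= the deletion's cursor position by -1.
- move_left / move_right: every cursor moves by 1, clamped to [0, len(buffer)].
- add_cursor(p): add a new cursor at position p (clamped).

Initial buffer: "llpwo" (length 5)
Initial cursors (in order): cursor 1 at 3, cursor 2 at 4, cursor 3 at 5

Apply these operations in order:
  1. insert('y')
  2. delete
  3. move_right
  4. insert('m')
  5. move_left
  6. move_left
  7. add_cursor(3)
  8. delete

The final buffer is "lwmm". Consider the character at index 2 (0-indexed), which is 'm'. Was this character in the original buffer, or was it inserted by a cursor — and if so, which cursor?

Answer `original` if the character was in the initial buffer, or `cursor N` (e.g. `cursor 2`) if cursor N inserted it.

Answer: cursor 2

Derivation:
After op 1 (insert('y')): buffer="llpywyoy" (len 8), cursors c1@4 c2@6 c3@8, authorship ...1.2.3
After op 2 (delete): buffer="llpwo" (len 5), cursors c1@3 c2@4 c3@5, authorship .....
After op 3 (move_right): buffer="llpwo" (len 5), cursors c1@4 c2@5 c3@5, authorship .....
After op 4 (insert('m')): buffer="llpwmomm" (len 8), cursors c1@5 c2@8 c3@8, authorship ....1.23
After op 5 (move_left): buffer="llpwmomm" (len 8), cursors c1@4 c2@7 c3@7, authorship ....1.23
After op 6 (move_left): buffer="llpwmomm" (len 8), cursors c1@3 c2@6 c3@6, authorship ....1.23
After op 7 (add_cursor(3)): buffer="llpwmomm" (len 8), cursors c1@3 c4@3 c2@6 c3@6, authorship ....1.23
After op 8 (delete): buffer="lwmm" (len 4), cursors c1@1 c4@1 c2@2 c3@2, authorship ..23
Authorship (.=original, N=cursor N): . . 2 3
Index 2: author = 2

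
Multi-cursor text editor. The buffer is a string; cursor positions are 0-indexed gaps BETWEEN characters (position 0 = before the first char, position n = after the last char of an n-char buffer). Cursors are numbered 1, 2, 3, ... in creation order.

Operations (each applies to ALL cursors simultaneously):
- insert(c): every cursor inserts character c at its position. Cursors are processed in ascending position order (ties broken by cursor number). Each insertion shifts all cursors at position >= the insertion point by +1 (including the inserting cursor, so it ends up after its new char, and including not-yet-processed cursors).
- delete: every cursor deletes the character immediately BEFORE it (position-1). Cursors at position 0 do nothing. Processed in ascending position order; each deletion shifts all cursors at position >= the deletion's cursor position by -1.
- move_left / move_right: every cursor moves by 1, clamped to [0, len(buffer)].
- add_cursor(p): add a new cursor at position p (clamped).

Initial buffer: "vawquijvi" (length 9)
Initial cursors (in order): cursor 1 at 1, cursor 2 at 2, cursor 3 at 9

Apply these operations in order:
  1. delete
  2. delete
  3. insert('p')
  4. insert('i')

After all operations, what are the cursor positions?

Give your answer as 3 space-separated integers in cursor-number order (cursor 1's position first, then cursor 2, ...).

Answer: 4 4 11

Derivation:
After op 1 (delete): buffer="wquijv" (len 6), cursors c1@0 c2@0 c3@6, authorship ......
After op 2 (delete): buffer="wquij" (len 5), cursors c1@0 c2@0 c3@5, authorship .....
After op 3 (insert('p')): buffer="ppwquijp" (len 8), cursors c1@2 c2@2 c3@8, authorship 12.....3
After op 4 (insert('i')): buffer="ppiiwquijpi" (len 11), cursors c1@4 c2@4 c3@11, authorship 1212.....33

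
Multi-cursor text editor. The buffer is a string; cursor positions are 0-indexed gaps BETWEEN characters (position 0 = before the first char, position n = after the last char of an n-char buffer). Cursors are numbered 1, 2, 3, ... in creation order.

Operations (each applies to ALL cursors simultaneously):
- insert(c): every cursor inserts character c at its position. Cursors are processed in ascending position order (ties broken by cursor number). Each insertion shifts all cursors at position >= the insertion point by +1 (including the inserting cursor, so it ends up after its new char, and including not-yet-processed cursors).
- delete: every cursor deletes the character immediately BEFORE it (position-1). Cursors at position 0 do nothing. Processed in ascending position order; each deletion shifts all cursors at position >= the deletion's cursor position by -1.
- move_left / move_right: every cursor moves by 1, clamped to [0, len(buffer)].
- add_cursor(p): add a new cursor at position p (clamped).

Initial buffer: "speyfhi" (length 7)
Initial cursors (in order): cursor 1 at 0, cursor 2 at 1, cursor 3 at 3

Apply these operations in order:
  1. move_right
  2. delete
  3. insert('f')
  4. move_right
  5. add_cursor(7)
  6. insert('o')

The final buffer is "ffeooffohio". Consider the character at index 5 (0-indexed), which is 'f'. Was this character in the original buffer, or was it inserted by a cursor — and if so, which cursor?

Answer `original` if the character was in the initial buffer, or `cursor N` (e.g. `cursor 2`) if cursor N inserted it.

Answer: cursor 3

Derivation:
After op 1 (move_right): buffer="speyfhi" (len 7), cursors c1@1 c2@2 c3@4, authorship .......
After op 2 (delete): buffer="efhi" (len 4), cursors c1@0 c2@0 c3@1, authorship ....
After op 3 (insert('f')): buffer="ffeffhi" (len 7), cursors c1@2 c2@2 c3@4, authorship 12.3...
After op 4 (move_right): buffer="ffeffhi" (len 7), cursors c1@3 c2@3 c3@5, authorship 12.3...
After op 5 (add_cursor(7)): buffer="ffeffhi" (len 7), cursors c1@3 c2@3 c3@5 c4@7, authorship 12.3...
After op 6 (insert('o')): buffer="ffeooffohio" (len 11), cursors c1@5 c2@5 c3@8 c4@11, authorship 12.123.3..4
Authorship (.=original, N=cursor N): 1 2 . 1 2 3 . 3 . . 4
Index 5: author = 3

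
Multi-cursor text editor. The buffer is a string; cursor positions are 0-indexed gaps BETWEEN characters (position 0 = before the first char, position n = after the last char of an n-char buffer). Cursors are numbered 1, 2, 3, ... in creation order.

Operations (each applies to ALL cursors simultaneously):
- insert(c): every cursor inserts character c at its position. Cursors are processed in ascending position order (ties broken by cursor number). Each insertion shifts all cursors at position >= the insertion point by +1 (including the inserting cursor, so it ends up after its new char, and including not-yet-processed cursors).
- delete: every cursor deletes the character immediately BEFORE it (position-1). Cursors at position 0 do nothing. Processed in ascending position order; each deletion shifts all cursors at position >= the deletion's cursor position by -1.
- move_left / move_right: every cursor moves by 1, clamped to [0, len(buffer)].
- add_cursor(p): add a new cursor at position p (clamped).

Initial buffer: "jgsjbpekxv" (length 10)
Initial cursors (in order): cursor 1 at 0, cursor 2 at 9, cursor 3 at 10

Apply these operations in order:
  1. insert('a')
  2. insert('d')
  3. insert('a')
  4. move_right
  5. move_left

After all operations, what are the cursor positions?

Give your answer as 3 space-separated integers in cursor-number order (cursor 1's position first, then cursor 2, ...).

After op 1 (insert('a')): buffer="ajgsjbpekxava" (len 13), cursors c1@1 c2@11 c3@13, authorship 1.........2.3
After op 2 (insert('d')): buffer="adjgsjbpekxadvad" (len 16), cursors c1@2 c2@13 c3@16, authorship 11.........22.33
After op 3 (insert('a')): buffer="adajgsjbpekxadavada" (len 19), cursors c1@3 c2@15 c3@19, authorship 111.........222.333
After op 4 (move_right): buffer="adajgsjbpekxadavada" (len 19), cursors c1@4 c2@16 c3@19, authorship 111.........222.333
After op 5 (move_left): buffer="adajgsjbpekxadavada" (len 19), cursors c1@3 c2@15 c3@18, authorship 111.........222.333

Answer: 3 15 18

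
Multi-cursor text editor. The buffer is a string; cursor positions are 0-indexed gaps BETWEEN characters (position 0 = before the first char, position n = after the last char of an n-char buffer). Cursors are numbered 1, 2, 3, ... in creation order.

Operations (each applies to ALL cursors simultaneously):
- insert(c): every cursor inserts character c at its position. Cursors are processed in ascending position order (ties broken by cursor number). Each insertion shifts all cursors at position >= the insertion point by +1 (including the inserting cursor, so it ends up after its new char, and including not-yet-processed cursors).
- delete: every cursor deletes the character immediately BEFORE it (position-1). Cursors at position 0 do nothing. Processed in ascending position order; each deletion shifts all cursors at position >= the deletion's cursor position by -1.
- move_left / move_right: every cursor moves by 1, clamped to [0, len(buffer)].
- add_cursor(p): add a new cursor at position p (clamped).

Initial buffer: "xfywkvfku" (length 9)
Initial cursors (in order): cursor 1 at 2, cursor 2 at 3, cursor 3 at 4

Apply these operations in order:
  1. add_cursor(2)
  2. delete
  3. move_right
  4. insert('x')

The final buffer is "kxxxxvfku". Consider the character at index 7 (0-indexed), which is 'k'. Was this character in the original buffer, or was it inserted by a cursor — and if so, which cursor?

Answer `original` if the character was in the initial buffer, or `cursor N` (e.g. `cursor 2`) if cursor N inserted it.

After op 1 (add_cursor(2)): buffer="xfywkvfku" (len 9), cursors c1@2 c4@2 c2@3 c3@4, authorship .........
After op 2 (delete): buffer="kvfku" (len 5), cursors c1@0 c2@0 c3@0 c4@0, authorship .....
After op 3 (move_right): buffer="kvfku" (len 5), cursors c1@1 c2@1 c3@1 c4@1, authorship .....
After op 4 (insert('x')): buffer="kxxxxvfku" (len 9), cursors c1@5 c2@5 c3@5 c4@5, authorship .1234....
Authorship (.=original, N=cursor N): . 1 2 3 4 . . . .
Index 7: author = original

Answer: original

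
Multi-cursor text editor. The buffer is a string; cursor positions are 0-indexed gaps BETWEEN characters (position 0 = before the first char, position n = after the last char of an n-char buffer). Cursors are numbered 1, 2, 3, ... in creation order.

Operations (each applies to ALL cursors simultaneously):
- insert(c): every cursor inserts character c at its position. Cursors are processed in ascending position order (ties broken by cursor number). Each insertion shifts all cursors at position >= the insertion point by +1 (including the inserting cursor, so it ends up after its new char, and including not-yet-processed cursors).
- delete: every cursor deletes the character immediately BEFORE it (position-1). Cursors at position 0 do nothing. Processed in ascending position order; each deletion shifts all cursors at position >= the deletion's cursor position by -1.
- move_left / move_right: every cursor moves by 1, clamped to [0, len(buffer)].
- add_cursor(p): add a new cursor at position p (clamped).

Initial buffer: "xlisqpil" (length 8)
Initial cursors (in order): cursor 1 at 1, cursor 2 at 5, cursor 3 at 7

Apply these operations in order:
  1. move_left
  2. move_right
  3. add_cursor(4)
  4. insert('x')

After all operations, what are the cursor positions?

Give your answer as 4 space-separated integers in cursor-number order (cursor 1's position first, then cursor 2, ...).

After op 1 (move_left): buffer="xlisqpil" (len 8), cursors c1@0 c2@4 c3@6, authorship ........
After op 2 (move_right): buffer="xlisqpil" (len 8), cursors c1@1 c2@5 c3@7, authorship ........
After op 3 (add_cursor(4)): buffer="xlisqpil" (len 8), cursors c1@1 c4@4 c2@5 c3@7, authorship ........
After op 4 (insert('x')): buffer="xxlisxqxpixl" (len 12), cursors c1@2 c4@6 c2@8 c3@11, authorship .1...4.2..3.

Answer: 2 8 11 6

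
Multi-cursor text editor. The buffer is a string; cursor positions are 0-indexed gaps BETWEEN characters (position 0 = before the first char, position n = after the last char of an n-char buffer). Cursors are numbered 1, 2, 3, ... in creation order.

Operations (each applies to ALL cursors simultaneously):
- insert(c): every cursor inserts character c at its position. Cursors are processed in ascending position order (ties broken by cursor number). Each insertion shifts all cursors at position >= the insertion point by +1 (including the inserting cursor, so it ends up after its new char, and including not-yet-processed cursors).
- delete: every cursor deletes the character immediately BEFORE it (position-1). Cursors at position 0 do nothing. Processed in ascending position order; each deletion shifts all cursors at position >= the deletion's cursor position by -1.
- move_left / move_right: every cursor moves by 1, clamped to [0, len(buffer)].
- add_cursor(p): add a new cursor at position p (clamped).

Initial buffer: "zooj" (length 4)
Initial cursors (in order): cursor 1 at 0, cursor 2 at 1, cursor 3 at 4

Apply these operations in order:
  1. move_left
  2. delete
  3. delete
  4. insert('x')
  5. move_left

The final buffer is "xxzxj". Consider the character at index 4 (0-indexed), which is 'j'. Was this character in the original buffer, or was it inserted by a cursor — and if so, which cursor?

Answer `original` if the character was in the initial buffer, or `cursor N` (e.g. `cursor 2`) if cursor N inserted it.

Answer: original

Derivation:
After op 1 (move_left): buffer="zooj" (len 4), cursors c1@0 c2@0 c3@3, authorship ....
After op 2 (delete): buffer="zoj" (len 3), cursors c1@0 c2@0 c3@2, authorship ...
After op 3 (delete): buffer="zj" (len 2), cursors c1@0 c2@0 c3@1, authorship ..
After op 4 (insert('x')): buffer="xxzxj" (len 5), cursors c1@2 c2@2 c3@4, authorship 12.3.
After op 5 (move_left): buffer="xxzxj" (len 5), cursors c1@1 c2@1 c3@3, authorship 12.3.
Authorship (.=original, N=cursor N): 1 2 . 3 .
Index 4: author = original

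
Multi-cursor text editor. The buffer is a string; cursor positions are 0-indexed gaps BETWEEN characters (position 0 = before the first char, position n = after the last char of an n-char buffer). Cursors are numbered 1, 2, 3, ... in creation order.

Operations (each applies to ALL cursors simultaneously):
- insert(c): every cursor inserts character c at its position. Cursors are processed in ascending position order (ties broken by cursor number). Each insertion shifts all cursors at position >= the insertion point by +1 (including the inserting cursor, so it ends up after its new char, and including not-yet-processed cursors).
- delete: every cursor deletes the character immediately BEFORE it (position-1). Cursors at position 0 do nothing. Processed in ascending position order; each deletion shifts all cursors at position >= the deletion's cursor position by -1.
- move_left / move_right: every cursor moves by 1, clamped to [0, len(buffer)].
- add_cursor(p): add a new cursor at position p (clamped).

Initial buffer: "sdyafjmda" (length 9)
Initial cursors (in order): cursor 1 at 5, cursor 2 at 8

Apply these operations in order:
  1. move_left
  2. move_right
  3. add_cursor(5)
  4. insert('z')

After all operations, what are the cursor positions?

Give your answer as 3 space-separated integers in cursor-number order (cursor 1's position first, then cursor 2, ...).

Answer: 7 11 7

Derivation:
After op 1 (move_left): buffer="sdyafjmda" (len 9), cursors c1@4 c2@7, authorship .........
After op 2 (move_right): buffer="sdyafjmda" (len 9), cursors c1@5 c2@8, authorship .........
After op 3 (add_cursor(5)): buffer="sdyafjmda" (len 9), cursors c1@5 c3@5 c2@8, authorship .........
After op 4 (insert('z')): buffer="sdyafzzjmdza" (len 12), cursors c1@7 c3@7 c2@11, authorship .....13...2.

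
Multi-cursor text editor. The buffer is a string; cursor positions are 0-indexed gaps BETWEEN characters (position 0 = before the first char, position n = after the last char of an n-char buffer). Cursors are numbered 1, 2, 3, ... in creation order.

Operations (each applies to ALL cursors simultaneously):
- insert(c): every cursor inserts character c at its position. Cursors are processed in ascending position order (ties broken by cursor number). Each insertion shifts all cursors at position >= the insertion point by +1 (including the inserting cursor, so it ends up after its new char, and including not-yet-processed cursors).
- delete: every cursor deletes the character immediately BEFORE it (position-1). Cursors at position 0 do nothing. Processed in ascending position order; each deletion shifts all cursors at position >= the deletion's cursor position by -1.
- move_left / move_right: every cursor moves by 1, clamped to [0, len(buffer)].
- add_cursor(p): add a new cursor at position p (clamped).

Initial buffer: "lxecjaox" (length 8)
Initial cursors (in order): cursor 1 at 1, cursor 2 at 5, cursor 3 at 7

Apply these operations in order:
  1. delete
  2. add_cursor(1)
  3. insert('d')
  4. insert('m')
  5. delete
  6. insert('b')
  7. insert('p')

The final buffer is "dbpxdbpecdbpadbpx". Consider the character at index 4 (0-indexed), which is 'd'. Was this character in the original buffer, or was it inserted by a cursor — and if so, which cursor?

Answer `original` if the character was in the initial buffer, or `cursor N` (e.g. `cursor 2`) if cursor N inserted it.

Answer: cursor 4

Derivation:
After op 1 (delete): buffer="xecax" (len 5), cursors c1@0 c2@3 c3@4, authorship .....
After op 2 (add_cursor(1)): buffer="xecax" (len 5), cursors c1@0 c4@1 c2@3 c3@4, authorship .....
After op 3 (insert('d')): buffer="dxdecdadx" (len 9), cursors c1@1 c4@3 c2@6 c3@8, authorship 1.4..2.3.
After op 4 (insert('m')): buffer="dmxdmecdmadmx" (len 13), cursors c1@2 c4@5 c2@9 c3@12, authorship 11.44..22.33.
After op 5 (delete): buffer="dxdecdadx" (len 9), cursors c1@1 c4@3 c2@6 c3@8, authorship 1.4..2.3.
After op 6 (insert('b')): buffer="dbxdbecdbadbx" (len 13), cursors c1@2 c4@5 c2@9 c3@12, authorship 11.44..22.33.
After op 7 (insert('p')): buffer="dbpxdbpecdbpadbpx" (len 17), cursors c1@3 c4@7 c2@12 c3@16, authorship 111.444..222.333.
Authorship (.=original, N=cursor N): 1 1 1 . 4 4 4 . . 2 2 2 . 3 3 3 .
Index 4: author = 4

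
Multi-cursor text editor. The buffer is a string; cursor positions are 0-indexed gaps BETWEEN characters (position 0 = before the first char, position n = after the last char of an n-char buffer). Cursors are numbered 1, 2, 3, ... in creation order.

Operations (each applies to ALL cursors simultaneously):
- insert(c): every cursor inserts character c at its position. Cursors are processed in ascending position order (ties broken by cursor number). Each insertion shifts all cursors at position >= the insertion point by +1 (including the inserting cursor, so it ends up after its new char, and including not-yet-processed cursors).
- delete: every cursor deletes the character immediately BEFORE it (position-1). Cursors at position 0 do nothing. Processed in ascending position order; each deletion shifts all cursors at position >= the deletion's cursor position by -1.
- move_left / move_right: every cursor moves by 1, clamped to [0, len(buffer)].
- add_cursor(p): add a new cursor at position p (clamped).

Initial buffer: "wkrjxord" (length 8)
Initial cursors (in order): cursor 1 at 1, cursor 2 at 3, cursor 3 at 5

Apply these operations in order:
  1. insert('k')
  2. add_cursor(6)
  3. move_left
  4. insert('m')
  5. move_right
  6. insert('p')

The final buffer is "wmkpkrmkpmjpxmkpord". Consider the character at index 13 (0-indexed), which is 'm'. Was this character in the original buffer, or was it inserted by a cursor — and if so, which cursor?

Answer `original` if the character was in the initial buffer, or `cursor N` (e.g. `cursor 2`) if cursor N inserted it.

After op 1 (insert('k')): buffer="wkkrkjxkord" (len 11), cursors c1@2 c2@5 c3@8, authorship .1..2..3...
After op 2 (add_cursor(6)): buffer="wkkrkjxkord" (len 11), cursors c1@2 c2@5 c4@6 c3@8, authorship .1..2..3...
After op 3 (move_left): buffer="wkkrkjxkord" (len 11), cursors c1@1 c2@4 c4@5 c3@7, authorship .1..2..3...
After op 4 (insert('m')): buffer="wmkkrmkmjxmkord" (len 15), cursors c1@2 c2@6 c4@8 c3@11, authorship .11..224..33...
After op 5 (move_right): buffer="wmkkrmkmjxmkord" (len 15), cursors c1@3 c2@7 c4@9 c3@12, authorship .11..224..33...
After op 6 (insert('p')): buffer="wmkpkrmkpmjpxmkpord" (len 19), cursors c1@4 c2@9 c4@12 c3@16, authorship .111..2224.4.333...
Authorship (.=original, N=cursor N): . 1 1 1 . . 2 2 2 4 . 4 . 3 3 3 . . .
Index 13: author = 3

Answer: cursor 3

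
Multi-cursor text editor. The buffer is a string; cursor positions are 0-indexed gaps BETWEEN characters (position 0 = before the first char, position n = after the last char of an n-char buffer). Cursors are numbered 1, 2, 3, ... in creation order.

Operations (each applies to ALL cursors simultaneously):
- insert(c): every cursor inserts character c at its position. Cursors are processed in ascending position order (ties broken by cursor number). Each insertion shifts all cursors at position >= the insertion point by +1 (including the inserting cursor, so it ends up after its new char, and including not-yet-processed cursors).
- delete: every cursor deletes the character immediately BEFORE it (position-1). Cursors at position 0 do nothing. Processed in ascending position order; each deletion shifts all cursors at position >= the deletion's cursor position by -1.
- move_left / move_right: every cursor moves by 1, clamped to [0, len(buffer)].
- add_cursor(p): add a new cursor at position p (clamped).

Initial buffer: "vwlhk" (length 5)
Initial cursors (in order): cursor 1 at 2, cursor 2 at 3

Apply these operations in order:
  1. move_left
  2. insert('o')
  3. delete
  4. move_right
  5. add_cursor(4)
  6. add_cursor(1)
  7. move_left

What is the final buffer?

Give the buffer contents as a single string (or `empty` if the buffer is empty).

After op 1 (move_left): buffer="vwlhk" (len 5), cursors c1@1 c2@2, authorship .....
After op 2 (insert('o')): buffer="vowolhk" (len 7), cursors c1@2 c2@4, authorship .1.2...
After op 3 (delete): buffer="vwlhk" (len 5), cursors c1@1 c2@2, authorship .....
After op 4 (move_right): buffer="vwlhk" (len 5), cursors c1@2 c2@3, authorship .....
After op 5 (add_cursor(4)): buffer="vwlhk" (len 5), cursors c1@2 c2@3 c3@4, authorship .....
After op 6 (add_cursor(1)): buffer="vwlhk" (len 5), cursors c4@1 c1@2 c2@3 c3@4, authorship .....
After op 7 (move_left): buffer="vwlhk" (len 5), cursors c4@0 c1@1 c2@2 c3@3, authorship .....

Answer: vwlhk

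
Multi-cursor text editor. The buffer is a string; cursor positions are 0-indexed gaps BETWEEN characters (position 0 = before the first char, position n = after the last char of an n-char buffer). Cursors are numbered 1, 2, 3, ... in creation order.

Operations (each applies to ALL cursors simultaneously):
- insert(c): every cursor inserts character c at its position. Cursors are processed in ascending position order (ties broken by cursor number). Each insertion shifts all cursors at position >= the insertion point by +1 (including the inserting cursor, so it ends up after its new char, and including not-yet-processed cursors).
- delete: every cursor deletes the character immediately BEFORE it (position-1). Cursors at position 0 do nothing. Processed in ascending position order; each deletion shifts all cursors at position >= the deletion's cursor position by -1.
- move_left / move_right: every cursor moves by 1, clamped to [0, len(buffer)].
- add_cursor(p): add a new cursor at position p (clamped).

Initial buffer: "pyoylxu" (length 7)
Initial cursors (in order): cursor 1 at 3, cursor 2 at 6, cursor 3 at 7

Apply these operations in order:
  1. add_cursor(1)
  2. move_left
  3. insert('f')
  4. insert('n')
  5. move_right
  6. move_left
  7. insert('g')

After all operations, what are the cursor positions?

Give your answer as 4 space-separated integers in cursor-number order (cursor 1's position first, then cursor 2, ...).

Answer: 8 14 18 3

Derivation:
After op 1 (add_cursor(1)): buffer="pyoylxu" (len 7), cursors c4@1 c1@3 c2@6 c3@7, authorship .......
After op 2 (move_left): buffer="pyoylxu" (len 7), cursors c4@0 c1@2 c2@5 c3@6, authorship .......
After op 3 (insert('f')): buffer="fpyfoylfxfu" (len 11), cursors c4@1 c1@4 c2@8 c3@10, authorship 4..1...2.3.
After op 4 (insert('n')): buffer="fnpyfnoylfnxfnu" (len 15), cursors c4@2 c1@6 c2@11 c3@14, authorship 44..11...22.33.
After op 5 (move_right): buffer="fnpyfnoylfnxfnu" (len 15), cursors c4@3 c1@7 c2@12 c3@15, authorship 44..11...22.33.
After op 6 (move_left): buffer="fnpyfnoylfnxfnu" (len 15), cursors c4@2 c1@6 c2@11 c3@14, authorship 44..11...22.33.
After op 7 (insert('g')): buffer="fngpyfngoylfngxfngu" (len 19), cursors c4@3 c1@8 c2@14 c3@18, authorship 444..111...222.333.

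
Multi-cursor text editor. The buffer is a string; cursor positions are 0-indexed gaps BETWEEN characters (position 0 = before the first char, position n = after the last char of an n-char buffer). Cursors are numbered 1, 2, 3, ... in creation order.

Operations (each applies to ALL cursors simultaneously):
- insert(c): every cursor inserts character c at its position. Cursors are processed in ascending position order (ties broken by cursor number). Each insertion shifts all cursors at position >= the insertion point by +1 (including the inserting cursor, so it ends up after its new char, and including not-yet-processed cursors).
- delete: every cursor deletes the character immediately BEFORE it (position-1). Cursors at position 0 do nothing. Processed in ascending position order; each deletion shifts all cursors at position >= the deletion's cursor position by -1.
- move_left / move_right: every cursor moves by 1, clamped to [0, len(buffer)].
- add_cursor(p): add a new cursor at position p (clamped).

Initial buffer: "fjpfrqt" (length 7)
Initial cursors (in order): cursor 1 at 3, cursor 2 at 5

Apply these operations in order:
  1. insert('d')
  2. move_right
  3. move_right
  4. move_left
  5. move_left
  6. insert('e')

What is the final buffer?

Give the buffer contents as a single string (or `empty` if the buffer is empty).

Answer: fjpdefrdeqt

Derivation:
After op 1 (insert('d')): buffer="fjpdfrdqt" (len 9), cursors c1@4 c2@7, authorship ...1..2..
After op 2 (move_right): buffer="fjpdfrdqt" (len 9), cursors c1@5 c2@8, authorship ...1..2..
After op 3 (move_right): buffer="fjpdfrdqt" (len 9), cursors c1@6 c2@9, authorship ...1..2..
After op 4 (move_left): buffer="fjpdfrdqt" (len 9), cursors c1@5 c2@8, authorship ...1..2..
After op 5 (move_left): buffer="fjpdfrdqt" (len 9), cursors c1@4 c2@7, authorship ...1..2..
After op 6 (insert('e')): buffer="fjpdefrdeqt" (len 11), cursors c1@5 c2@9, authorship ...11..22..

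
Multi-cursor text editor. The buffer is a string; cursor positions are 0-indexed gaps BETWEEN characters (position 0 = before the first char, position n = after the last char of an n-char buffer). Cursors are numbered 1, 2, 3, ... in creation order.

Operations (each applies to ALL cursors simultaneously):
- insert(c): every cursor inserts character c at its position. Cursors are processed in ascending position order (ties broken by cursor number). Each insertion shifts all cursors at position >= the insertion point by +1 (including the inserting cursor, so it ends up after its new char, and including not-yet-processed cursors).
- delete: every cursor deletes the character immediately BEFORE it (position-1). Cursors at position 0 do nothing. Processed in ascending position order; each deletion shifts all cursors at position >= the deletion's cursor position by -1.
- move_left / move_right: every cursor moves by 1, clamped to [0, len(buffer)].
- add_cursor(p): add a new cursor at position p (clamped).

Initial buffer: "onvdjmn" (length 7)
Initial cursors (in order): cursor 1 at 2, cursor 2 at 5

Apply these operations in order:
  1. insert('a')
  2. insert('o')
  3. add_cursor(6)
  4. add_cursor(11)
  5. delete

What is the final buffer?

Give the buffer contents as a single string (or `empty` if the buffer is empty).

After op 1 (insert('a')): buffer="onavdjamn" (len 9), cursors c1@3 c2@7, authorship ..1...2..
After op 2 (insert('o')): buffer="onaovdjaomn" (len 11), cursors c1@4 c2@9, authorship ..11...22..
After op 3 (add_cursor(6)): buffer="onaovdjaomn" (len 11), cursors c1@4 c3@6 c2@9, authorship ..11...22..
After op 4 (add_cursor(11)): buffer="onaovdjaomn" (len 11), cursors c1@4 c3@6 c2@9 c4@11, authorship ..11...22..
After op 5 (delete): buffer="onavjam" (len 7), cursors c1@3 c3@4 c2@6 c4@7, authorship ..1..2.

Answer: onavjam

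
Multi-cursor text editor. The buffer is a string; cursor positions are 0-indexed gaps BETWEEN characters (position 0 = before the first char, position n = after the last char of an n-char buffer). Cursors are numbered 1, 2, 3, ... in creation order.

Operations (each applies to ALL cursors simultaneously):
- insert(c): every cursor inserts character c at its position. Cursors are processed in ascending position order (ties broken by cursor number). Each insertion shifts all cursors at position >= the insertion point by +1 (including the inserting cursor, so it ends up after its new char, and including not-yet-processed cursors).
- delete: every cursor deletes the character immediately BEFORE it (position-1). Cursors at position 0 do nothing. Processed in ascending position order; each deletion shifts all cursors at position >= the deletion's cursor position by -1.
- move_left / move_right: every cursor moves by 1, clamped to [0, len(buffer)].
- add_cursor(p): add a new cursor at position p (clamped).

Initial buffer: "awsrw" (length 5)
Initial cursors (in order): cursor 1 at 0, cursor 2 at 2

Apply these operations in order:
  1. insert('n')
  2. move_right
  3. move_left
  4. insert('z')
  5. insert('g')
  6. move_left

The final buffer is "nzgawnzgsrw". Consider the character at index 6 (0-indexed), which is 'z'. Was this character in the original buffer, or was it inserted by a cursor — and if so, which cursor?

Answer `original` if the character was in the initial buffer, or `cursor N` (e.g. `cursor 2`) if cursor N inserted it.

Answer: cursor 2

Derivation:
After op 1 (insert('n')): buffer="nawnsrw" (len 7), cursors c1@1 c2@4, authorship 1..2...
After op 2 (move_right): buffer="nawnsrw" (len 7), cursors c1@2 c2@5, authorship 1..2...
After op 3 (move_left): buffer="nawnsrw" (len 7), cursors c1@1 c2@4, authorship 1..2...
After op 4 (insert('z')): buffer="nzawnzsrw" (len 9), cursors c1@2 c2@6, authorship 11..22...
After op 5 (insert('g')): buffer="nzgawnzgsrw" (len 11), cursors c1@3 c2@8, authorship 111..222...
After op 6 (move_left): buffer="nzgawnzgsrw" (len 11), cursors c1@2 c2@7, authorship 111..222...
Authorship (.=original, N=cursor N): 1 1 1 . . 2 2 2 . . .
Index 6: author = 2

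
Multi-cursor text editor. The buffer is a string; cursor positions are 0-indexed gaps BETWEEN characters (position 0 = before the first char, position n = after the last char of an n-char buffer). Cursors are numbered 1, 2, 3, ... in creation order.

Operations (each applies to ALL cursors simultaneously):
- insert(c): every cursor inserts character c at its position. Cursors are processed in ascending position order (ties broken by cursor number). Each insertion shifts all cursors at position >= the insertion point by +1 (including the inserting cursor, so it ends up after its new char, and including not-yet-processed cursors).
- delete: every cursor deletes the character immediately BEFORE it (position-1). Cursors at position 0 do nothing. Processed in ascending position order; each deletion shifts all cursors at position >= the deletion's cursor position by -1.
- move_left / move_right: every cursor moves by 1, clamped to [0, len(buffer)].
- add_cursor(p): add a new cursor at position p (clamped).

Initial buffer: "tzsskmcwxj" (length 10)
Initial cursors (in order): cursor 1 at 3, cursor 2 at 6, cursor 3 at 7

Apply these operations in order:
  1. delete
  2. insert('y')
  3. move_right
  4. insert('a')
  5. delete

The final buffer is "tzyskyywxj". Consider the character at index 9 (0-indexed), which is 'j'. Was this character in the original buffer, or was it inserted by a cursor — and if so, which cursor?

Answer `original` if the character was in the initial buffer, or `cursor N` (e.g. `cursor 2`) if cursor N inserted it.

After op 1 (delete): buffer="tzskwxj" (len 7), cursors c1@2 c2@4 c3@4, authorship .......
After op 2 (insert('y')): buffer="tzyskyywxj" (len 10), cursors c1@3 c2@7 c3@7, authorship ..1..23...
After op 3 (move_right): buffer="tzyskyywxj" (len 10), cursors c1@4 c2@8 c3@8, authorship ..1..23...
After op 4 (insert('a')): buffer="tzysakyywaaxj" (len 13), cursors c1@5 c2@11 c3@11, authorship ..1.1.23.23..
After op 5 (delete): buffer="tzyskyywxj" (len 10), cursors c1@4 c2@8 c3@8, authorship ..1..23...
Authorship (.=original, N=cursor N): . . 1 . . 2 3 . . .
Index 9: author = original

Answer: original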